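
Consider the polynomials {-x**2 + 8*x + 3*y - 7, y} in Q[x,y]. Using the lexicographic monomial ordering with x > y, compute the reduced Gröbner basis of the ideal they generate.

G = {x**2 - 8*x + 7, y}

f_1 = -x**2 + 8*x + 3*y - 7, LT = x**2.
f_2 = y, LT = y.

S(f_1,f_2): leading monomials are coprime, so the S-polynomial reduces to 0 (Buchberger's first criterion).
Every S-polynomial of the final basis reduces to 0, so we have a Gröbner basis.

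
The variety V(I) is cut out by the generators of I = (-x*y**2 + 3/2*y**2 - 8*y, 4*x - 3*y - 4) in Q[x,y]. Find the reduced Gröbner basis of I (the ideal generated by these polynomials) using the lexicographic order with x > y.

f_1 = -x*y**2 + 3/2*y**2 - 8*y, LT = x*y**2.
f_2 = 4*x - 3*y - 4, LT = x.

S(f_1,f_2): lcm = x*y**2. S = 3/4*y**3 - 1/2*y**2 + 8*y.
  reduce S modulo (f_1, f_2):
  remainder 3/4*y**3 - 1/2*y**2 + 8*y ≠ 0; add g_3 = 3/4*y**3 - 1/2*y**2 + 8*y to the basis.

The other S-polynomials (S(f_1,g_3), S(f_2,g_3)) all reduce to 0 modulo the current basis, so we have a Gröbner basis.
Inter-reduce: drop elements whose leading term is divisible by another's, tail-reduce, and make monic.

G = {x - 3/4*y - 1, y**3 - 2/3*y**2 + 32/3*y}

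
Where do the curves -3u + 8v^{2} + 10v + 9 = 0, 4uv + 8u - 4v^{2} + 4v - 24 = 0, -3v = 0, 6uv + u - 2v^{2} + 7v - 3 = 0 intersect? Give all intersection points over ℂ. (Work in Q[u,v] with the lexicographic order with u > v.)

Compute a lex Gröbner basis by Buchberger's algorithm.
f_1 = -3u + 8v^{2} + 10v + 9, LT = u.
f_2 = 4uv + 8u - 4v^{2} + 4v - 24, LT = uv.
f_3 = -3v, LT = v.
f_4 = 6uv + u - 2v^{2} + 7v - 3, LT = uv.

S(f_1,f_2): lcm = uv. S = -2u - \tfrac{8}{3}v^{3} - \tfrac{7}{3}v^{2} - 4v + 6.
  leading term u: subtract (\tfrac{2}{3})·f_1 from -2u - \tfrac{8}{3}v^{3} - \tfrac{7}{3}v^{2} - 4v + 6 → -\tfrac{8}{3}v^{3} - \tfrac{23}{3}v^{2} - \tfrac{32}{3}v
  leading term v^{3}: subtract (\tfrac{8}{9}v^{2})·f_3 from -\tfrac{8}{3}v^{3} - \tfrac{23}{3}v^{2} - \tfrac{32}{3}v → -\tfrac{23}{3}v^{2} - \tfrac{32}{3}v
  leading term v^{2}: subtract (\tfrac{23}{9}v)·f_3 from -\tfrac{23}{3}v^{2} - \tfrac{32}{3}v → -\tfrac{32}{3}v
  leading term v: subtract (\tfrac{32}{9})·f_3 from -\tfrac{32}{3}v → 0
  remainder 0.

S(f_1,f_3): leading monomials are coprime, so the S-polynomial reduces to 0 (Buchberger's first criterion).
S(f_1,f_4): lcm = uv. S = -\tfrac{1}{6}u - \tfrac{8}{3}v^{3} - 3v^{2} - \tfrac{25}{6}v + \tfrac{1}{2}.
  leading term u: subtract (\tfrac{1}{18})·f_1 from -\tfrac{1}{6}u - \tfrac{8}{3}v^{3} - 3v^{2} - \tfrac{25}{6}v + \tfrac{1}{2} → -\tfrac{8}{3}v^{3} - \tfrac{31}{9}v^{2} - \tfrac{85}{18}v
  leading term v^{3}: subtract (\tfrac{8}{9}v^{2})·f_3 from -\tfrac{8}{3}v^{3} - \tfrac{31}{9}v^{2} - \tfrac{85}{18}v → -\tfrac{31}{9}v^{2} - \tfrac{85}{18}v
  leading term v^{2}: subtract (\tfrac{31}{27}v)·f_3 from -\tfrac{31}{9}v^{2} - \tfrac{85}{18}v → -\tfrac{85}{18}v
  leading term v: subtract (\tfrac{85}{54})·f_3 from -\tfrac{85}{18}v → 0
  remainder 0.

S(f_2,f_3): lcm = uv. S = 2u - v^{2} + v - 6.
  leading term u: subtract (-\tfrac{2}{3})·f_1 from 2u - v^{2} + v - 6 → \tfrac{13}{3}v^{2} + \tfrac{23}{3}v
  leading term v^{2}: subtract (-\tfrac{13}{9}v)·f_3 from \tfrac{13}{3}v^{2} + \tfrac{23}{3}v → \tfrac{23}{3}v
  leading term v: subtract (-\tfrac{23}{9})·f_3 from \tfrac{23}{3}v → 0
  remainder 0.

S(f_2,f_4): lcm = uv. S = \tfrac{11}{6}u - \tfrac{2}{3}v^{2} - \tfrac{1}{6}v - \tfrac{11}{2}.
  leading term u: subtract (-\tfrac{11}{18})·f_1 from \tfrac{11}{6}u - \tfrac{2}{3}v^{2} - \tfrac{1}{6}v - \tfrac{11}{2} → \tfrac{38}{9}v^{2} + \tfrac{107}{18}v
  leading term v^{2}: subtract (-\tfrac{38}{27}v)·f_3 from \tfrac{38}{9}v^{2} + \tfrac{107}{18}v → \tfrac{107}{18}v
  leading term v: subtract (-\tfrac{107}{54})·f_3 from \tfrac{107}{18}v → 0
  remainder 0.

S(f_3,f_4): lcm = uv. S = -\tfrac{1}{6}u + \tfrac{1}{3}v^{2} - \tfrac{7}{6}v + \tfrac{1}{2}.
  leading term u: subtract (\tfrac{1}{18})·f_1 from -\tfrac{1}{6}u + \tfrac{1}{3}v^{2} - \tfrac{7}{6}v + \tfrac{1}{2} → -\tfrac{1}{9}v^{2} - \tfrac{31}{18}v
  leading term v^{2}: subtract (\tfrac{1}{27}v)·f_3 from -\tfrac{1}{9}v^{2} - \tfrac{31}{18}v → -\tfrac{31}{18}v
  leading term v: subtract (\tfrac{31}{54})·f_3 from -\tfrac{31}{18}v → 0
  remainder 0.

Every S-polynomial of the final basis reduces to 0, so we have a Gröbner basis.
Inter-reduce: drop elements whose leading term is divisible by another's, tail-reduce, and make monic.
Reduced Gröbner basis: {u - 3, v}.

The lex basis is triangular: the last element involves only v. Solving v = 0 gives v ∈ {0}; substituting each value into the earlier elements determines the remaining variables.
  v = 0: the earlier basis element becomes u - 3 = 0, giving u = 3 — point (3, 0).
Each listed point satisfies every original equation (direct substitution).

{(3, 0)}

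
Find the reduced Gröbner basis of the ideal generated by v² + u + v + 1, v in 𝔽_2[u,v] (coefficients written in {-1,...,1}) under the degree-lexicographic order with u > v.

G = {u + 1, v}

Buchberger's algorithm terminates because the ascending chain of leading-term ideals stabilizes.

f_1 = v² + u + v + 1, LT = v².
f_2 = v, LT = v.

S(f_1,f_2): lcm = v². S = u + v + 1.
  leading term u: no divisor's leading term divides it; move u to the remainder.
  leading term v: subtract (1)·f_2 from v + 1 → 1
  leading term 1: no divisor's leading term divides it; move 1 to the remainder.
  remainder u + 1 ≠ 0; add g_3 = u + 1 to the basis.

The other S-polynomials (S(f_1,g_3), S(f_2,g_3)) all reduce to 0 modulo the current basis, so we have a Gröbner basis.
Inter-reduce: drop elements whose leading term is divisible by another's, tail-reduce, and make monic.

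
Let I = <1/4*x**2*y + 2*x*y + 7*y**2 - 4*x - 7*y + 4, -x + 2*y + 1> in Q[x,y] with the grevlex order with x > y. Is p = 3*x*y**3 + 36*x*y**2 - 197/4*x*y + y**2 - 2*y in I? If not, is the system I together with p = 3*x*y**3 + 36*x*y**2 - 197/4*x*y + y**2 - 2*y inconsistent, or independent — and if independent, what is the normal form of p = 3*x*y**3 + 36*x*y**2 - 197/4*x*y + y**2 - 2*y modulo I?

First compute the reduced Gröbner basis of I by Buchberger's algorithm.
f_1 = 1/4*x**2*y + 2*x*y + 7*y**2 - 4*x - 7*y + 4, LT = x**2*y.
f_2 = -x + 2*y + 1, LT = x.

S(f_1,f_2): lcm = x**2*y. S = 2*x*y**2 + 9*x*y + 28*y**2 - 16*x - 28*y + 16.
  leading term x*y**2: subtract (-2*y**2)·f_2 from 2*x*y**2 + 9*x*y + 28*y**2 - 16*x - 28*y + 16 → 4*y**3 + 9*x*y + 30*y**2 - 16*x - 28*y + 16
  leading term y**3: no divisor's leading term divides it; move 4*y**3 to the remainder.
  leading term x*y: subtract (-9*y)·f_2 from 9*x*y + 30*y**2 - 16*x - 28*y + 16 → 48*y**2 - 16*x - 19*y + 16
  leading term y**2: no divisor's leading term divides it; move 48*y**2 to the remainder.
  leading term x: subtract (16)·f_2 from -16*x - 19*y + 16 → -51*y
  leading term y: no divisor's leading term divides it; move -51*y to the remainder.
  remainder 4*y**3 + 48*y**2 - 51*y ≠ 0; add h_3 = 4*y**3 + 48*y**2 - 51*y to the basis.

The other S-polynomials (S(f_1,h_3), S(f_2,h_3)) all reduce to 0 modulo the current basis, so we have a Gröbner basis.
Inter-reduce: drop elements whose leading term is divisible by another's, tail-reduce, and make monic.
Reduced Gröbner basis: {y**3 + 12*y**2 - 51/4*y, x - 2*y - 1}.
Label its elements g_1 = y**3 + 12*y**2 - 51/4*y, g_2 = x - 2*y - 1.

Reduce p = 3*x*y**3 + 36*x*y**2 - 197/4*x*y + y**2 - 2*y modulo G:
  leading term x*y**3: subtract (3*x)·g_1 from 3*x*y**3 + 36*x*y**2 - 197/4*x*y + y**2 - 2*y → -11*x*y + y**2 - 2*y
  leading term x*y: subtract (-11*y)·g_2 from -11*x*y + y**2 - 2*y → -21*y**2 - 13*y
  leading term y**2: no divisor's leading term divides it; move -21*y**2 to the remainder.
  leading term y: no divisor's leading term divides it; move -13*y to the remainder.
  normal form = -21*y**2 - 13*y.
The normal form is nonzero, so p ∉ I. Since p minus its normal form lies in I, I + (p) = I + (r) where r = -21*y**2 - 13*y; decide whether this ideal is the whole ring.
Run Buchberger on G together with r (pairs among the g_i already reduce to 0 since G is a Gröbner basis):
g_1 = y**3 + 12*y**2 - 51/4*y, LT = y**3.
g_2 = x - 2*y - 1, LT = x.
r = -21*y**2 - 13*y, LT = y**2.

S(g_1,r): lcm = y**3. S = 239/21*y**2 - 51/4*y.
  leading term y**2: subtract (-239/441)·r from 239/21*y**2 - 51/4*y → -34919/1764*y
  leading term y: no divisor's leading term divides it; move -34919/1764*y to the remainder.
  remainder -34919/1764*y ≠ 0; add m_4 = -34919/1764*y to the basis.

The other S-polynomials (S(g_1,g_2), S(g_2,r), S(g_1,m_4), S(g_2,m_4), S(r,m_4)) all reduce to 0 modulo the current basis, so we have a Gröbner basis.
Inter-reduce: drop elements whose leading term is divisible by another's, tail-reduce, and make monic.
Reduced Gröbner basis: {x - 1, y}.
The reduced Gröbner basis of I + (p) is {x - 1, y} ≠ {1}, a proper ideal, so the enlarged system stays consistent: p is independent of I, with normal form -21*y**2 - 13*y.

The remainder on division by a Gröbner basis is unique — it is the normal form.

3*x*y**3 + 36*x*y**2 - 197/4*x*y + y**2 - 2*y is independent of I; its normal form modulo I is -21*y**2 - 13*y.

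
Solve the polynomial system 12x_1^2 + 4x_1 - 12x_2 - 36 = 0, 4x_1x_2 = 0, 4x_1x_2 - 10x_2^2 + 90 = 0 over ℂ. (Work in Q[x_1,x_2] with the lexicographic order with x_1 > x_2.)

{(0, -3)}

Compute a lex Gröbner basis by Buchberger's algorithm.
f_1 = 12x_1^2 + 4x_1 - 12x_2 - 36, LT = x_1^2.
f_2 = 4x_1x_2, LT = x_1x_2.
f_3 = 4x_1x_2 - 10x_2^2 + 90, LT = x_1x_2.

S(f_1,f_2): lcm = x_1^2x_2. S = 1/3x_1x_2 - x_2^2 - 3x_2.
  reduce S modulo (f_1, f_2, f_3):
  remainder -x_2^2 - 3x_2 ≠ 0; add h_4 = -x_2^2 - 3x_2 to the basis.

S(f_1,f_3): lcm = x_1^2x_2. S = 5/2x_1x_2^2 + 1/3x_1x_2 - 45/2x_1 - x_2^2 - 3x_2.
  reduce S modulo (f_1, f_2, f_3, h_4):
  remainder -45/2x_1 ≠ 0; add h_5 = -45/2x_1 to the basis.

S(f_2,f_3): lcm = x_1x_2. S = 5/2x_2^2 - 45/2.
  reduce S modulo (f_1, f_2, f_3, h_4, h_5):
  remainder -15/2x_2 - 45/2 ≠ 0; add h_6 = -15/2x_2 - 45/2 to the basis.

The other S-polynomials (S(f_1,h_4), S(f_2,h_4), S(f_3,h_4), S(f_1,h_5), S(f_2,h_5), S(f_3,h_5), S(h_4,h_5), S(f_1,h_6), S(f_2,h_6), S(f_3,h_6), S(h_4,h_6), S(h_5,h_6)) all reduce to 0 modulo the current basis, so we have a Gröbner basis.
Inter-reduce: drop elements whose leading term is divisible by another's, tail-reduce, and make monic.
Reduced Gröbner basis: {x_1, x_2 + 3}.

The lex basis is triangular: the last element involves only x_2. Solving x_2 + 3 = 0 gives x_2 ∈ {-3}; substituting each value into the earlier elements determines the remaining variables.
  x_2 = -3: the earlier basis element becomes x_1 = 0, giving x_1 = 0 — point (0, -3).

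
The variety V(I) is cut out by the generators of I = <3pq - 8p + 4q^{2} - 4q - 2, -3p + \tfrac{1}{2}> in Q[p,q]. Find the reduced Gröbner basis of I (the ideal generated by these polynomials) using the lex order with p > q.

f_1 = 3pq - 8p + 4q^{2} - 4q - 2, LT = pq.
f_2 = -3p + \tfrac{1}{2}, LT = p.

S(f_1,f_2): lcm = pq. S = -\tfrac{8}{3}p + \tfrac{4}{3}q^{2} - \tfrac{7}{6}q - \tfrac{2}{3}.
  reduce S modulo (f_1, f_2):
  remainder \tfrac{4}{3}q^{2} - \tfrac{7}{6}q - \tfrac{10}{9} ≠ 0; add g_3 = \tfrac{4}{3}q^{2} - \tfrac{7}{6}q - \tfrac{10}{9} to the basis.

The other S-polynomials (S(f_1,g_3), S(f_2,g_3)) all reduce to 0 modulo the current basis, so we have a Gröbner basis.
Inter-reduce: drop elements whose leading term is divisible by another's, tail-reduce, and make monic.

G = {p - \tfrac{1}{6}, q^{2} - \tfrac{7}{8}q - \tfrac{5}{6}}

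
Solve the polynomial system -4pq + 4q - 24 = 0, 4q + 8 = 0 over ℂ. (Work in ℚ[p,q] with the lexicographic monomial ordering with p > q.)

{(4, -2)}

Compute a lex Gröbner basis by Buchberger's algorithm.
f_1 = -4pq + 4q - 24, LT = pq.
f_2 = 4q + 8, LT = q.

S(f_1,f_2): lcm = pq. S = -2p - q + 6.
  reduce S modulo (f_1, f_2):
  remainder -2p + 8 ≠ 0; add h_3 = -2p + 8 to the basis.

The other S-polynomials (S(f_1,h_3), S(f_2,h_3)) all reduce to 0 modulo the current basis, so we have a Gröbner basis.
Inter-reduce: drop elements whose leading term is divisible by another's, tail-reduce, and make monic.
Reduced Gröbner basis: {p - 4, q + 2}.

From the last basis element, q + 2 = 0, so q takes values in {-2}. Each choice, substituted upward through the basis, yields the corresponding point(s) of the solution set.
  q = -2: the earlier basis element becomes p - 4 = 0, giving p = 4 — point (4, -2).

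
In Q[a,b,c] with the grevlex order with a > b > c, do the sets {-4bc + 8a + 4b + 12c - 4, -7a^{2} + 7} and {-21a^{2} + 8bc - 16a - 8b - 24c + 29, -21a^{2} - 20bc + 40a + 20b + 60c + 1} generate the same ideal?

For a fixed monomial order, each ideal has a unique reduced Gröbner basis; comparing bases decides equality.
Buchberger on the first generating set:
f_1 = -4bc + 8a + 4b + 12c - 4, LT = bc.
f_2 = -7a^{2} + 7, LT = a^{2}.

S(f_1,f_2): leading monomials are coprime, so the S-polynomial reduces to 0 (Buchberger's first criterion).
Every S-polynomial of the final basis reduces to 0, so we have a Gröbner basis.
Inter-reduce: drop elements whose leading term is divisible by another's, tail-reduce, and make monic.
Reduced Gröbner basis: {a^{2} - 1, bc - 2a - b - 3c + 1}.

Buchberger on the second generating set:
h_1 = -21a^{2} + 8bc - 16a - 8b - 24c + 29, LT = a^{2}.
h_2 = -21a^{2} - 20bc + 40a + 20b + 60c + 1, LT = a^{2}.

S(h_1,h_2): lcm = a^{2}. S = -\tfrac{4}{3}bc + \tfrac{8}{3}a + \tfrac{4}{3}b + 4c - \tfrac{4}{3}.
  leading term bc: no divisor's leading term divides it; move -\tfrac{4}{3}bc to the remainder.
  leading term a: no divisor's leading term divides it; move \tfrac{8}{3}a to the remainder.
  leading term b: no divisor's leading term divides it; move \tfrac{4}{3}b to the remainder.
  leading term c: no divisor's leading term divides it; move 4c to the remainder.
  leading term 1: no divisor's leading term divides it; move -\tfrac{4}{3} to the remainder.
  remainder -\tfrac{4}{3}bc + \tfrac{8}{3}a + \tfrac{4}{3}b + 4c - \tfrac{4}{3} ≠ 0; add k_3 = -\tfrac{4}{3}bc + \tfrac{8}{3}a + \tfrac{4}{3}b + 4c - \tfrac{4}{3} to the basis.

S(h_1,k_3): leading monomials are coprime, so the S-polynomial reduces to 0 (Buchberger's first criterion).
S(h_2,k_3): leading monomials are coprime, so the S-polynomial reduces to 0 (Buchberger's first criterion).
Every S-polynomial of the final basis reduces to 0, so we have a Gröbner basis.
Inter-reduce: drop elements whose leading term is divisible by another's, tail-reduce, and make monic.
Reduced Gröbner basis: {a^{2} - 1, bc - 2a - b - 3c + 1}.

Same reduced basis, so the two generating sets span the same ideal.

Yes, the ideals are equal.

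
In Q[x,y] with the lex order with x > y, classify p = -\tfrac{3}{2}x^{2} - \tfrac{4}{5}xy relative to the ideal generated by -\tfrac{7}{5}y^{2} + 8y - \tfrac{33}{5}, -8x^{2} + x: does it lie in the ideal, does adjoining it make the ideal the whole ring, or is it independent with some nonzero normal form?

First compute the reduced Gröbner basis of I by Buchberger's algorithm.
f_1 = -\tfrac{7}{5}y^{2} + 8y - \tfrac{33}{5}, LT = y^{2}.
f_2 = -8x^{2} + x, LT = x^{2}.

The S-polynomials (S(f_1,f_2)) all reduce to 0 modulo the current basis, so we have a Gröbner basis.
Inter-reduce: drop elements whose leading term is divisible by another's, tail-reduce, and make monic.
Reduced Gröbner basis: {x^{2} - \tfrac{1}{8}x, y^{2} - \tfrac{40}{7}y + \tfrac{33}{7}}.
Label its elements g_1 = x^{2} - \tfrac{1}{8}x, g_2 = y^{2} - \tfrac{40}{7}y + \tfrac{33}{7}.

Reduce p = -\tfrac{3}{2}x^{2} - \tfrac{4}{5}xy modulo G:
  leading term x^{2}: subtract (-\tfrac{3}{2})·g_1 from -\tfrac{3}{2}x^{2} - \tfrac{4}{5}xy → -\tfrac{4}{5}xy - \tfrac{3}{16}x
  leading term xy: no divisor's leading term divides it; move -\tfrac{4}{5}xy to the remainder.
  leading term x: no divisor's leading term divides it; move -\tfrac{3}{16}x to the remainder.
  normal form = -\tfrac{4}{5}xy - \tfrac{3}{16}x.
The normal form is nonzero, so p ∉ I. Since p minus its normal form lies in I, I + (p) = I + (r) where r = -\tfrac{4}{5}xy - \tfrac{3}{16}x; decide whether this ideal is the whole ring.
Run Buchberger on G together with r (pairs among the g_i already reduce to 0 since G is a Gröbner basis):
g_1 = x^{2} - \tfrac{1}{8}x, LT = x^{2}.
g_2 = y^{2} - \tfrac{40}{7}y + \tfrac{33}{7}, LT = y^{2}.
r = -\tfrac{4}{5}xy - \tfrac{3}{16}x, LT = xy.

S(g_2,r): lcm = xy^{2}. S = -\tfrac{2665}{448}xy + \tfrac{33}{7}x.
  leading term xy: subtract (\tfrac{13325}{1792})·r from -\tfrac{2665}{448}xy + \tfrac{33}{7}x → \tfrac{175143}{28672}x
  leading term x: no divisor's leading term divides it; move \tfrac{175143}{28672}x to the remainder.
  remainder \tfrac{175143}{28672}x ≠ 0; add m_4 = \tfrac{175143}{28672}x to the basis.

The other S-polynomials (S(g_1,g_2), S(g_1,r), S(g_1,m_4), S(g_2,m_4), S(r,m_4)) all reduce to 0 modulo the current basis, so we have a Gröbner basis.
Inter-reduce: drop elements whose leading term is divisible by another's, tail-reduce, and make monic.
Reduced Gröbner basis: {x, y^{2} - \tfrac{40}{7}y + \tfrac{33}{7}}.
The reduced Gröbner basis of I + (p) is {x, y^{2} - \tfrac{40}{7}y + \tfrac{33}{7}} ≠ {1}, a proper ideal, so the enlarged system stays consistent: p is independent of I, with normal form -\tfrac{4}{5}xy - \tfrac{3}{16}x.

The remainder on division by a Gröbner basis is unique — it is the normal form.

-\tfrac{3}{2}x^{2} - \tfrac{4}{5}xy is independent of I; its normal form modulo I is -\tfrac{4}{5}xy - \tfrac{3}{16}x.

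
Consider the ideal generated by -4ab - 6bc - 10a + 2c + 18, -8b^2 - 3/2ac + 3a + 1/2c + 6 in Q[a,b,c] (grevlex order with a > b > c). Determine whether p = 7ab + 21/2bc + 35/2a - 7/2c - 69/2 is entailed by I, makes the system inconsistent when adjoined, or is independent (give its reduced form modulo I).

Adjoining 7ab + 21/2bc + 35/2a - 7/2c - 69/2 makes the ideal the whole ring: the system is inconsistent.

First compute the reduced Gröbner basis of I by Buchberger's algorithm.
f_1 = -4ab - 6bc - 10a + 2c + 18, LT = ab.
f_2 = -8b^2 - 3/2ac + 3a + 1/2c + 6, LT = b^2.

S(f_1,f_2): lcm = ab^2. S = -3/16a^2c + 3/2b^2c + 3/8a^2 + 5/2ab + 1/16ac - 1/2bc + 3/4a - 9/2b.
  leading term a^2c: no divisor's leading term divides it; move -3/16a^2c to the remainder.
  leading term b^2c: subtract (-3/16c)·f_2 from 3/2b^2c + 3/8a^2 + 5/2ab + 1/16ac - 1/2bc + 3/4a - 9/2b → -9/32ac^2 + 3/8a^2 + 5/2ab + 5/8ac - 1/2bc + 3/32c^2 + 3/4a - 9/2b + 9/8c
  leading term ac^2: no divisor's leading term divides it; move -9/32ac^2 to the remainder.
  leading term a^2: no divisor's leading term divides it; move 3/8a^2 to the remainder.
  leading term ab: subtract (-5/8)·f_1 from 5/2ab + 5/8ac - 1/2bc + 3/32c^2 + 3/4a - 9/2b + 9/8c → 5/8ac - 17/4bc + 3/32c^2 - 11/2a - 9/2b + 19/8c + 45/4
  leading term ac: no divisor's leading term divides it; move 5/8ac to the remainder.
  leading term bc: no divisor's leading term divides it; move -17/4bc to the remainder.
  leading term c^2: no divisor's leading term divides it; move 3/32c^2 to the remainder.
  leading term a: no divisor's leading term divides it; move -11/2a to the remainder.
  leading term b: no divisor's leading term divides it; move -9/2b to the remainder.
  leading term c: no divisor's leading term divides it; move 19/8c to the remainder.
  leading term 1: no divisor's leading term divides it; move 45/4 to the remainder.
  remainder -3/16a^2c - 9/32ac^2 + 3/8a^2 + 5/8ac - 17/4bc + 3/32c^2 - 11/2a - 9/2b + 19/8c + 45/4 ≠ 0; add h_3 = -3/16a^2c - 9/32ac^2 + 3/8a^2 + 5/8ac - 17/4bc + 3/32c^2 - 11/2a - 9/2b + 19/8c + 45/4 to the basis.

The other S-polynomials (S(f_1,h_3), S(f_2,h_3)) all reduce to 0 modulo the current basis, so we have a Gröbner basis.
Inter-reduce: drop elements whose leading term is divisible by another's, tail-reduce, and make monic.
Reduced Gröbner basis: {a^2c + 3/2ac^2 - 2a^2 - 10/3ac + 68/3bc - 1/2c^2 + 88/3a + 24b - 38/3c - 60, ab + 3/2bc + 5/2a - 1/2c - 9/2, b^2 + 3/16ac - 3/8a - 1/16c - 3/4}.
Label its elements g_1 = a^2c + 3/2ac^2 - 2a^2 - 10/3ac + 68/3bc - 1/2c^2 + 88/3a + 24b - 38/3c - 60, g_2 = ab + 3/2bc + 5/2a - 1/2c - 9/2, g_3 = b^2 + 3/16ac - 3/8a - 1/16c - 3/4.

Reduce p = 7ab + 21/2bc + 35/2a - 7/2c - 69/2 modulo G:
  leading term ab: subtract (7)·g_2 from 7ab + 21/2bc + 35/2a - 7/2c - 69/2 → -3
  leading term 1: no divisor's leading term divides it; move -3 to the remainder.
  normal form = -3.
The normal form is nonzero, so p ∉ I. Since p minus its normal form lies in I, I + (p) = I + (r) where r = -3; decide whether this ideal is the whole ring.
Here r = -3 is a nonzero constant, hence a unit: 1 ∈ I + (p), the Gröbner basis of I + (p) is {1}, and the enlarged system has no common solution — adjoining p is inconsistent.

The remainder on division by a Gröbner basis is unique — it is the normal form.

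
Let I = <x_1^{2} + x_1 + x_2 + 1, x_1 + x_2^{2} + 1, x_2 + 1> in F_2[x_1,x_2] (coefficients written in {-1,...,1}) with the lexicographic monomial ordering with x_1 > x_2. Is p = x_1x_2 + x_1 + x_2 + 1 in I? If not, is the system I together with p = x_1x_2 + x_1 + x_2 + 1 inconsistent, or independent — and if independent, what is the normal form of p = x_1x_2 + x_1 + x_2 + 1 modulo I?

x_1x_2 + x_1 + x_2 + 1 lies in I (it reduces to 0).

First compute the reduced Gröbner basis of I by Buchberger's algorithm.
f_1 = x_1^{2} + x_1 + x_2 + 1, LT = x_1^{2}.
f_2 = x_1 + x_2^{2} + 1, LT = x_1.
f_3 = x_2 + 1, LT = x_2.

The S-polynomials (S(f_1,f_2), S(f_1,f_3), S(f_2,f_3)) all reduce to 0 modulo the current basis, so we have a Gröbner basis.
Inter-reduce: drop elements whose leading term is divisible by another's, tail-reduce, and make monic.
Reduced Gröbner basis: {x_1, x_2 + 1}.
Label its elements g_1 = x_1, g_2 = x_2 + 1.

Reduce p = x_1x_2 + x_1 + x_2 + 1 modulo G:
  leading term x_1x_2: subtract (x_2)·g_1 from x_1x_2 + x_1 + x_2 + 1 → x_1 + x_2 + 1
  leading term x_1: subtract (1)·g_1 from x_1 + x_2 + 1 → x_2 + 1
  leading term x_2: subtract (1)·g_2 from x_2 + 1 → 0
  normal form = 0.
Since the normal form is 0, p ∈ I.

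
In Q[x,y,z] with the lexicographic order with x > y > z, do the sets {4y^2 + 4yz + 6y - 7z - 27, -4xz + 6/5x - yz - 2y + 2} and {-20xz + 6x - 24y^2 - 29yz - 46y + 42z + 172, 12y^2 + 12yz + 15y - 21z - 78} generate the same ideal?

No, the ideals differ.

Two ideals are equal iff their reduced Gröbner bases coincide (the reduced basis is unique for a fixed ordering).
Buchberger on the first generating set:
f_1 = 4y^2 + 4yz + 6y - 7z - 27, LT = y^2.
f_2 = -4xz + 6/5x - yz - 2y + 2, LT = xz.

The S-polynomials (S(f_1,f_2)) all reduce to 0 modulo the current basis, so we have a Gröbner basis.
Inter-reduce: drop elements whose leading term is divisible by another's, tail-reduce, and make monic.
Reduced Gröbner basis: {xz - 3/10x + 1/4yz + 1/2y - 1/2, y^2 + yz + 3/2y - 7/4z - 27/4}.

Buchberger on the second generating set:
h_1 = -20xz + 6x - 24y^2 - 29yz - 46y + 42z + 172, LT = xz.
h_2 = 12y^2 + 12yz + 15y - 21z - 78, LT = y^2.

The S-polynomials (S(h_1,h_2)) all reduce to 0 modulo the current basis, so we have a Gröbner basis.
Inter-reduce: drop elements whose leading term is divisible by another's, tail-reduce, and make monic.
Reduced Gröbner basis: {xz - 3/10x + 1/4yz + 4/5y - 4/5, y^2 + yz + 5/4y - 7/4z - 13/2}.

The bases are distinct; the ideals are different.
The choice of monomial ordering does not affect the verdict — as long as both bases are computed under the same ordering, their equality decides ideal equality.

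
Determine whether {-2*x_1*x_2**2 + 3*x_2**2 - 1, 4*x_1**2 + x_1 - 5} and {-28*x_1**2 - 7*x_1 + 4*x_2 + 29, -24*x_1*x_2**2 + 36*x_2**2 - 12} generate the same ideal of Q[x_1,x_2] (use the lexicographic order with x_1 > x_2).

No, the ideals differ.

For a fixed monomial order, each ideal has a unique reduced Gröbner basis; comparing bases decides equality.
Buchberger on the first generating set:
f_1 = -2*x_1*x_2**2 + 3*x_2**2 - 1, LT = x_1*x_2**2.
f_2 = 4*x_1**2 + x_1 - 5, LT = x_1**2.

S(f_1,f_2): lcm = x_1**2*x_2**2. S = -7/4*x_1*x_2**2 + 1/2*x_1 + 5/4*x_2**2.
  leading term x_1*x_2**2: subtract (7/8)·f_1 from -7/4*x_1*x_2**2 + 1/2*x_1 + 5/4*x_2**2 → 1/2*x_1 - 11/8*x_2**2 + 7/8
  leading term x_1: no divisor's leading term divides it; move 1/2*x_1 to the remainder.
  leading term x_2**2: no divisor's leading term divides it; move -11/8*x_2**2 to the remainder.
  leading term 1: no divisor's leading term divides it; move 7/8 to the remainder.
  remainder 1/2*x_1 - 11/8*x_2**2 + 7/8 ≠ 0; add g_3 = 1/2*x_1 - 11/8*x_2**2 + 7/8 to the basis.

S(f_1,g_3): lcm = x_1*x_2**2. S = 11/4*x_2**4 - 13/4*x_2**2 + 1/2.
  leading term x_2**4: no divisor's leading term divides it; move 11/4*x_2**4 to the remainder.
  leading term x_2**2: no divisor's leading term divides it; move -13/4*x_2**2 to the remainder.
  leading term 1: no divisor's leading term divides it; move 1/2 to the remainder.
  remainder 11/4*x_2**4 - 13/4*x_2**2 + 1/2 ≠ 0; add g_4 = 11/4*x_2**4 - 13/4*x_2**2 + 1/2 to the basis.

The other S-polynomials (S(f_2,g_3), S(f_1,g_4), S(f_2,g_4), S(g_3,g_4)) all reduce to 0 modulo the current basis, so we have a Gröbner basis.
Inter-reduce: drop elements whose leading term is divisible by another's, tail-reduce, and make monic.
Reduced Gröbner basis: {x_1 - 11/4*x_2**2 + 7/4, x_2**4 - 13/11*x_2**2 + 2/11}.

Buchberger on the second generating set:
h_1 = -28*x_1**2 - 7*x_1 + 4*x_2 + 29, LT = x_1**2.
h_2 = -24*x_1*x_2**2 + 36*x_2**2 - 12, LT = x_1*x_2**2.

S(h_1,h_2): lcm = x_1**2*x_2**2. S = 7/4*x_1*x_2**2 - 1/2*x_1 - 1/7*x_2**3 - 29/28*x_2**2.
  leading term x_1*x_2**2: subtract (-7/96)·h_2 from 7/4*x_1*x_2**2 - 1/2*x_1 - 1/7*x_2**3 - 29/28*x_2**2 → -1/2*x_1 - 1/7*x_2**3 + 89/56*x_2**2 - 7/8
  leading term x_1: no divisor's leading term divides it; move -1/2*x_1 to the remainder.
  leading term x_2**3: no divisor's leading term divides it; move -1/7*x_2**3 to the remainder.
  leading term x_2**2: no divisor's leading term divides it; move 89/56*x_2**2 to the remainder.
  leading term 1: no divisor's leading term divides it; move -7/8 to the remainder.
  remainder -1/2*x_1 - 1/7*x_2**3 + 89/56*x_2**2 - 7/8 ≠ 0; add k_3 = -1/2*x_1 - 1/7*x_2**3 + 89/56*x_2**2 - 7/8 to the basis.

S(h_2,k_3): lcm = x_1*x_2**2. S = -2/7*x_2**5 + 89/28*x_2**4 - 13/4*x_2**2 + 1/2.
  leading term x_2**5: no divisor's leading term divides it; move -2/7*x_2**5 to the remainder.
  leading term x_2**4: no divisor's leading term divides it; move 89/28*x_2**4 to the remainder.
  leading term x_2**2: no divisor's leading term divides it; move -13/4*x_2**2 to the remainder.
  leading term 1: no divisor's leading term divides it; move 1/2 to the remainder.
  remainder -2/7*x_2**5 + 89/28*x_2**4 - 13/4*x_2**2 + 1/2 ≠ 0; add k_4 = -2/7*x_2**5 + 89/28*x_2**4 - 13/4*x_2**2 + 1/2 to the basis.

The other S-polynomials (S(h_1,k_3), S(h_1,k_4), S(h_2,k_4), S(k_3,k_4)) all reduce to 0 modulo the current basis, so we have a Gröbner basis.
Inter-reduce: drop elements whose leading term is divisible by another's, tail-reduce, and make monic.
Reduced Gröbner basis: {x_1 + 2/7*x_2**3 - 89/28*x_2**2 + 7/4, x_2**5 - 89/8*x_2**4 + 91/8*x_2**2 - 7/4}.

These differ, so the ideals are not equal.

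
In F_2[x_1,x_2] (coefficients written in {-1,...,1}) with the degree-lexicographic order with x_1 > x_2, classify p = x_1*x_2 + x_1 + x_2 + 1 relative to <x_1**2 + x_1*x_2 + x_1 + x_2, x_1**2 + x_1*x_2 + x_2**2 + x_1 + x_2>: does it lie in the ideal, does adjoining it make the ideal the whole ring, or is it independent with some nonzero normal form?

x_1*x_2 + x_1 + x_2 + 1 is independent of I; its normal form modulo I is x_1*x_2 + x_1 + x_2 + 1.

First compute the reduced Gröbner basis of I by Buchberger's algorithm.
f_1 = x_1**2 + x_1*x_2 + x_1 + x_2, LT = x_1**2.
f_2 = x_1**2 + x_1*x_2 + x_2**2 + x_1 + x_2, LT = x_1**2.

S(f_1,f_2): lcm = x_1**2. S = x_2**2.
  leading term x_2**2: no divisor's leading term divides it; move x_2**2 to the remainder.
  remainder x_2**2 ≠ 0; add h_3 = x_2**2 to the basis.

The other S-polynomials (S(f_1,h_3), S(f_2,h_3)) all reduce to 0 modulo the current basis, so we have a Gröbner basis.
Inter-reduce: drop elements whose leading term is divisible by another's, tail-reduce, and make monic.
Reduced Gröbner basis: {x_1**2 + x_1*x_2 + x_1 + x_2, x_2**2}.
Label its elements g_1 = x_1**2 + x_1*x_2 + x_1 + x_2, g_2 = x_2**2.

Reduce p = x_1*x_2 + x_1 + x_2 + 1 modulo G:
  leading term x_1*x_2: no divisor's leading term divides it; move x_1*x_2 to the remainder.
  leading term x_1: no divisor's leading term divides it; move x_1 to the remainder.
  leading term x_2: no divisor's leading term divides it; move x_2 to the remainder.
  leading term 1: no divisor's leading term divides it; move 1 to the remainder.
  normal form = x_1*x_2 + x_1 + x_2 + 1.
The normal form is nonzero, so p ∉ I. Since p minus its normal form lies in I, I + (p) = I + (r) where r = x_1*x_2 + x_1 + x_2 + 1; decide whether this ideal is the whole ring.
Run Buchberger on G together with r (pairs among the g_i already reduce to 0 since G is a Gröbner basis):
g_1 = x_1**2 + x_1*x_2 + x_1 + x_2, LT = x_1**2.
g_2 = x_2**2, LT = x_2**2.
r = x_1*x_2 + x_1 + x_2 + 1, LT = x_1*x_2.

S(g_1,r): lcm = x_1**2*x_2. S = x_1*x_2**2 + x_1**2 + x_2**2 + x_1.
  leading term x_1*x_2**2: subtract (x_1)·g_2 from x_1*x_2**2 + x_1**2 + x_2**2 + x_1 → x_1**2 + x_2**2 + x_1
  leading term x_1**2: subtract (1)·g_1 from x_1**2 + x_2**2 + x_1 → x_1*x_2 + x_2**2 + x_2
  leading term x_1*x_2: subtract (1)·r from x_1*x_2 + x_2**2 + x_2 → x_2**2 + x_1 + 1
  leading term x_2**2: subtract (1)·g_2 from x_2**2 + x_1 + 1 → x_1 + 1
  leading term x_1: no divisor's leading term divides it; move x_1 to the remainder.
  leading term 1: no divisor's leading term divides it; move 1 to the remainder.
  remainder x_1 + 1 ≠ 0; add m_4 = x_1 + 1 to the basis.

The other S-polynomials (S(g_1,g_2), S(g_2,r), S(g_1,m_4), S(g_2,m_4), S(r,m_4)) all reduce to 0 modulo the current basis, so we have a Gröbner basis.
Inter-reduce: drop elements whose leading term is divisible by another's, tail-reduce, and make monic.
Reduced Gröbner basis: {x_2**2, x_1 + 1}.
The reduced Gröbner basis of I + (p) is {x_2**2, x_1 + 1} ≠ {1}, a proper ideal, so the enlarged system stays consistent: p is independent of I, with normal form x_1*x_2 + x_1 + x_2 + 1.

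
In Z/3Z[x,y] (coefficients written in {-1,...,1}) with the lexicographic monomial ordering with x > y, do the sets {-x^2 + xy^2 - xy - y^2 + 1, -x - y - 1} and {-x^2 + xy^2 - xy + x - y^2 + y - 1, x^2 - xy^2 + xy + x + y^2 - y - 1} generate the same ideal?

No, the ideals differ.

Since reduced Gröbner bases are canonical representatives of ideals under a given ordering, it suffices to compute and compare them.
Buchberger on the first generating set:
f_1 = -x^2 + xy^2 - xy - y^2 + 1, LT = x^2.
f_2 = -x - y - 1, LT = x.

S(f_1,f_2): lcm = x^2. S = -xy^2 - x + y^2 - 1.
  reduce S modulo (f_1, f_2):
  remainder y^3 - y^2 + y ≠ 0; add g_3 = y^3 - y^2 + y to the basis.

The other S-polynomials (S(f_1,g_3), S(f_2,g_3)) all reduce to 0 modulo the current basis, so we have a Gröbner basis.
Inter-reduce: drop elements whose leading term is divisible by another's, tail-reduce, and make monic.
Reduced Gröbner basis: {x + y + 1, y^3 - y^2 + y}.

Buchberger on the second generating set:
h_1 = -x^2 + xy^2 - xy + x - y^2 + y - 1, LT = x^2.
h_2 = x^2 - xy^2 + xy + x + y^2 - y - 1, LT = x^2.

S(h_1,h_2): lcm = x^2. S = x - 1.
  reduce S modulo (h_1, h_2):
  remainder x - 1 ≠ 0; add k_3 = x - 1 to the basis.

S(h_1,k_3): lcm = x^2. S = -xy^2 + xy + y^2 - y + 1.
  reduce S modulo (h_1, h_2, k_3):
  remainder 1 ≠ 0; add k_4 = 1 to the basis.

The other S-polynomials (S(h_2,k_3), S(h_1,k_4), S(h_2,k_4), S(k_3,k_4)) all reduce to 0 modulo the current basis, so we have a Gröbner basis.
Inter-reduce: drop elements whose leading term is divisible by another's, tail-reduce, and make monic.
Reduced Gröbner basis: {1}.

The bases are distinct; the ideals are different.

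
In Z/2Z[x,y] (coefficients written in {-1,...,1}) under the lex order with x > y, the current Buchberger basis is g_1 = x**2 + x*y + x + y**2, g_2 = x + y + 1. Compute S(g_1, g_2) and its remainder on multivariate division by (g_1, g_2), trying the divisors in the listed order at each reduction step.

S(g_1, g_2) = y**2; remainder on division = y**2.

lcm(LM(g_1), LM(g_2)) = x**2.
S = (lcm/LT(g_1))·g_1 − (lcm/LT(g_2))·g_2 = y**2.
Reduce S modulo (g_1, g_2) in that order:
  leading term y**2: no divisor's leading term divides it; move y**2 to the remainder.
The remainder y**2 is nonzero, so it would be added as the next basis element.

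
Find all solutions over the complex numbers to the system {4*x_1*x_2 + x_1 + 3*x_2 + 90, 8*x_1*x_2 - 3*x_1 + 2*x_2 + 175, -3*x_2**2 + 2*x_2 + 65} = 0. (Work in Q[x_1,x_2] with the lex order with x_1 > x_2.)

Compute a lex Gröbner basis by Buchberger's algorithm.
f_1 = 4*x_1*x_2 + x_1 + 3*x_2 + 90, LT = x_1*x_2.
f_2 = 8*x_1*x_2 - 3*x_1 + 2*x_2 + 175, LT = x_1*x_2.
f_3 = -3*x_2**2 + 2*x_2 + 65, LT = x_2**2.

S(f_1,f_2): lcm = x_1*x_2. S = 5/8*x_1 + 1/2*x_2 + 5/8.
  leading term x_1: no divisor's leading term divides it; move 5/8*x_1 to the remainder.
  leading term x_2: no divisor's leading term divides it; move 1/2*x_2 to the remainder.
  leading term 1: no divisor's leading term divides it; move 5/8 to the remainder.
  remainder 5/8*x_1 + 1/2*x_2 + 5/8 ≠ 0; add h_4 = 5/8*x_1 + 1/2*x_2 + 5/8 to the basis.

S(f_1,f_3): lcm = x_1*x_2**2. S = 11/12*x_1*x_2 + 65/3*x_1 + 3/4*x_2**2 + 45/2*x_2.
  leading term x_1*x_2: subtract (11/48)·f_1 from 11/12*x_1*x_2 + 65/3*x_1 + 3/4*x_2**2 + 45/2*x_2 → 343/16*x_1 + 3/4*x_2**2 + 349/16*x_2 - 165/8
  leading term x_1: subtract (343/10)·h_4 from 343/16*x_1 + 3/4*x_2**2 + 349/16*x_2 - 165/8 → 3/4*x_2**2 + 373/80*x_2 - 673/16
  leading term x_2**2: subtract (-1/4)·f_3 from 3/4*x_2**2 + 373/80*x_2 - 673/16 → 413/80*x_2 - 413/16
  leading term x_2: no divisor's leading term divides it; move 413/80*x_2 to the remainder.
  leading term 1: no divisor's leading term divides it; move -413/16 to the remainder.
  remainder 413/80*x_2 - 413/16 ≠ 0; add h_5 = 413/80*x_2 - 413/16 to the basis.

The other S-polynomials (S(f_2,f_3), S(f_1,h_4), S(f_2,h_4), S(f_3,h_4), S(f_1,h_5), S(f_2,h_5), S(f_3,h_5), S(h_4,h_5)) all reduce to 0 modulo the current basis, so we have a Gröbner basis.
Inter-reduce: drop elements whose leading term is divisible by another's, tail-reduce, and make monic.
Reduced Gröbner basis: {x_1 + 5, x_2 - 5}.

From the last basis element, x_2 - 5 = 0, so x_2 takes values in {5}. Each choice, substituted upward through the basis, yields the corresponding point(s) of the solution set.
  x_2 = 5: the earlier basis element becomes x_1 + 5 = 0, giving x_1 = -5 — point (-5, 5).

{(-5, 5)}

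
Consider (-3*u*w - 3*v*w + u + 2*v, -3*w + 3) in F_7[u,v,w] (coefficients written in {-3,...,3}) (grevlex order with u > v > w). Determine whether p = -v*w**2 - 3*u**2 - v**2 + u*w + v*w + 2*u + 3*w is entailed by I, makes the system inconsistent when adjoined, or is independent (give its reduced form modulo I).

First compute the reduced Gröbner basis of I by Buchberger's algorithm.
f_1 = -3*u*w - 3*v*w + u + 2*v, LT = u*w.
f_2 = -3*w + 3, LT = w.

S(f_1,f_2): lcm = u*w. S = v*w + 3*u - 3*v.
  reduce S modulo (f_1, f_2):
  remainder 3*u - 2*v ≠ 0; add h_3 = 3*u - 2*v to the basis.

The other S-polynomials (S(f_1,h_3), S(f_2,h_3)) all reduce to 0 modulo the current basis, so we have a Gröbner basis.
Inter-reduce: drop elements whose leading term is divisible by another's, tail-reduce, and make monic.
Reduced Gröbner basis: {u - 3*v, w - 1}.
Label its elements g_1 = u - 3*v, g_2 = w - 1.

Reduce p = -v*w**2 - 3*u**2 - v**2 + u*w + v*w + 2*u + 3*w modulo G:
  leading term v*w**2: subtract (-v*w)·g_2 from -v*w**2 - 3*u**2 - v**2 + u*w + v*w + 2*u + 3*w → -3*u**2 - v**2 + u*w + 2*u + 3*w
  leading term u**2: subtract (-3*u)·g_1 from -3*u**2 - v**2 + u*w + 2*u + 3*w → -2*u*v - v**2 + u*w + 2*u + 3*w
  leading term u*v: subtract (-2*v)·g_1 from -2*u*v - v**2 + u*w + 2*u + 3*w → u*w + 2*u + 3*w
  leading term u*w: subtract (w)·g_1 from u*w + 2*u + 3*w → 3*v*w + 2*u + 3*w
  leading term v*w: subtract (3*v)·g_2 from 3*v*w + 2*u + 3*w → 2*u + 3*v + 3*w
  leading term u: subtract (2)·g_1 from 2*u + 3*v + 3*w → 2*v + 3*w
  leading term v: no divisor's leading term divides it; move 2*v to the remainder.
  leading term w: subtract (3)·g_2 from 3*w → 3
  leading term 1: no divisor's leading term divides it; move 3 to the remainder.
  normal form = 2*v + 3.
The normal form is nonzero, so p ∉ I. Since p minus its normal form lies in I, I + (p) = I + (r) where r = 2*v + 3; decide whether this ideal is the whole ring.
Run Buchberger on G together with r (pairs among the g_i already reduce to 0 since G is a Gröbner basis):
g_1 = u - 3*v, LT = u.
g_2 = w - 1, LT = w.
r = 2*v + 3, LT = v.

The S-polynomials (S(g_1,g_2), S(g_1,r), S(g_2,r)) all reduce to 0 modulo the current basis, so we have a Gröbner basis.
Inter-reduce: drop elements whose leading term is divisible by another's, tail-reduce, and make monic.
Reduced Gröbner basis: {u + 1, v - 2, w - 1}.
The reduced Gröbner basis of I + (p) is {u + 1, v - 2, w - 1} ≠ {1}, a proper ideal, so the enlarged system stays consistent: p is independent of I, with normal form 2*v + 3.

The remainder on division by a Gröbner basis is unique — it is the normal form.

-v*w**2 - 3*u**2 - v**2 + u*w + v*w + 2*u + 3*w is independent of I; its normal form modulo I is 2*v + 3.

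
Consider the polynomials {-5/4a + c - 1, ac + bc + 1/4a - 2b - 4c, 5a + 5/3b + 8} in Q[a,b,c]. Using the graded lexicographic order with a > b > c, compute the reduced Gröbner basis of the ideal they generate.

The reduced Gröbner basis is the canonical form of the ideal for this ordering.

f_1 = -5/4a + c - 1, LT = a.
f_2 = ac + bc + 1/4a - 2b - 4c, LT = ac.
f_3 = 5a + 5/3b + 8, LT = a.

S(f_1,f_2): lcm = ac. S = -bc - 4/5c^2 - 1/4a + 2b + 24/5c.
  leading term bc: no divisor's leading term divides it; move -bc to the remainder.
  leading term c^2: no divisor's leading term divides it; move -4/5c^2 to the remainder.
  leading term a: subtract (1/5)·f_1 from -1/4a + 2b + 24/5c → 2b + 23/5c + 1/5
  leading term b: no divisor's leading term divides it; move 2b to the remainder.
  leading term c: no divisor's leading term divides it; move 23/5c to the remainder.
  leading term 1: no divisor's leading term divides it; move 1/5 to the remainder.
  remainder -bc - 4/5c^2 + 2b + 23/5c + 1/5 ≠ 0; add g_4 = -bc - 4/5c^2 + 2b + 23/5c + 1/5 to the basis.

S(f_1,f_3): lcm = a. S = -1/3b - 4/5c - 4/5.
  leading term b: no divisor's leading term divides it; move -1/3b to the remainder.
  leading term c: no divisor's leading term divides it; move -4/5c to the remainder.
  leading term 1: no divisor's leading term divides it; move -4/5 to the remainder.
  remainder -1/3b - 4/5c - 4/5 ≠ 0; add g_5 = -1/3b - 4/5c - 4/5 to the basis.

S(f_2,f_3): lcm = ac. S = 2/3bc + 1/4a - 2b - 28/5c.
  leading term bc: subtract (-2/3)·g_4 from 2/3bc + 1/4a - 2b - 28/5c → -8/15c^2 + 1/4a - 2/3b - 38/15c + 2/15
  leading term c^2: no divisor's leading term divides it; move -8/15c^2 to the remainder.
  leading term a: subtract (-1/5)·f_1 from 1/4a - 2/3b - 38/15c + 2/15 → -2/3b - 7/3c - 1/15
  leading term b: subtract (2)·g_5 from -2/3b - 7/3c - 1/15 → -11/15c + 23/15
  leading term c: no divisor's leading term divides it; move -11/15c to the remainder.
  leading term 1: no divisor's leading term divides it; move 23/15 to the remainder.
  remainder -8/15c^2 - 11/15c + 23/15 ≠ 0; add g_6 = -8/15c^2 - 11/15c + 23/15 to the basis.

The other S-polynomials (S(f_1,g_4), S(f_2,g_4), S(f_3,g_4), S(f_1,g_5), S(f_2,g_5), S(f_3,g_5), S(g_4,g_5), S(f_1,g_6), S(f_2,g_6), S(f_3,g_6), S(g_4,g_6), S(g_5,g_6)) all reduce to 0 modulo the current basis, so we have a Gröbner basis.
Inter-reduce: drop elements whose leading term is divisible by another's, tail-reduce, and make monic.

G = {c^2 + 11/8c - 23/8, a - 4/5c + 4/5, b + 12/5c + 12/5}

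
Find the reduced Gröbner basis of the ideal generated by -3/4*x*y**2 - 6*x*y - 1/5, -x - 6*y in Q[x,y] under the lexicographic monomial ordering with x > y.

G = {x + 6*y, y**3 + 8*y**2 - 2/45}

f_1 = -3/4*x*y**2 - 6*x*y - 1/5, LT = x*y**2.
f_2 = -x - 6*y, LT = x.

S(f_1,f_2): lcm = x*y**2. S = 8*x*y - 6*y**3 + 4/15.
  leading term x*y: subtract (-8*y)·f_2 from 8*x*y - 6*y**3 + 4/15 → -6*y**3 - 48*y**2 + 4/15
  leading term y**3: no divisor's leading term divides it; move -6*y**3 to the remainder.
  leading term y**2: no divisor's leading term divides it; move -48*y**2 to the remainder.
  leading term 1: no divisor's leading term divides it; move 4/15 to the remainder.
  remainder -6*y**3 - 48*y**2 + 4/15 ≠ 0; add g_3 = -6*y**3 - 48*y**2 + 4/15 to the basis.

The other S-polynomials (S(f_1,g_3), S(f_2,g_3)) all reduce to 0 modulo the current basis, so we have a Gröbner basis.
Inter-reduce: drop elements whose leading term is divisible by another's, tail-reduce, and make monic.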